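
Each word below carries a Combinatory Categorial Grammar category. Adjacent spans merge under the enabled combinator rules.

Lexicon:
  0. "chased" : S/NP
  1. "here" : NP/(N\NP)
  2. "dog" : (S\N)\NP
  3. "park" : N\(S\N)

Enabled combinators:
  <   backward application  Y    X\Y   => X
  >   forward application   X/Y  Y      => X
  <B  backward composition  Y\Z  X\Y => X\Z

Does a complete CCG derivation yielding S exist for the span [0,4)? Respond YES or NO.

[0,4] S   >
  [0,1] "chased" : S/NP
  [1,4] NP   >
    [1,2] "here" : NP/(N\NP)
    [2,4] N\NP   <B
      [2,3] "dog" : (S\N)\NP
      [3,4] "park" : N\(S\N)

YES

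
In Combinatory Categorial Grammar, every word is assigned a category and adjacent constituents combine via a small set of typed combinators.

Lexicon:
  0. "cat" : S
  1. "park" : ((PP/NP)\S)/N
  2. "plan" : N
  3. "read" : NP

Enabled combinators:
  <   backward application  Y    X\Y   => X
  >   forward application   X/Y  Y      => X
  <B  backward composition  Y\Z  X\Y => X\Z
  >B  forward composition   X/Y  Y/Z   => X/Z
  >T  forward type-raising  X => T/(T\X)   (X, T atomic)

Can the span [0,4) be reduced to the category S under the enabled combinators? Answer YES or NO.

NO

S ((PP/NP)\S)/N N NP
CKY chart[0,4] = {N/(N\PP), NP/(NP\PP), PP, PP/(NP\NP), PP/(PP\PP), S/(S\PP)}; S ∉ chart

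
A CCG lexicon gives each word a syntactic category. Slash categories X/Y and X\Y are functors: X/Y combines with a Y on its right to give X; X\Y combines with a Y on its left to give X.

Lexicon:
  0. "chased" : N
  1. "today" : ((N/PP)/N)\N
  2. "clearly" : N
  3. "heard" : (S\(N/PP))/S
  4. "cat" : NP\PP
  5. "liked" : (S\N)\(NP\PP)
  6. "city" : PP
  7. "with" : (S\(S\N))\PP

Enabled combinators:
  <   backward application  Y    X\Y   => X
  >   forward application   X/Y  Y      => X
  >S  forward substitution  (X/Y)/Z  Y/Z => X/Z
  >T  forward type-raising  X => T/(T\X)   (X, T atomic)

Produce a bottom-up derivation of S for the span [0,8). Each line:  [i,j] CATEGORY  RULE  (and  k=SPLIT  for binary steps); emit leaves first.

[0,1] N  lex  "chased"
[1,2] ((N/PP)/N)\N  lex  "today"
[0,2] (N/PP)/N  <  k=1
[2,3] N  lex  "clearly"
[0,3] N/PP  >  k=2
[3,4] (S\(N/PP))/S  lex  "heard"
[4,5] NP\PP  lex  "cat"
[5,6] (S\N)\(NP\PP)  lex  "liked"
[4,6] S\N  <  k=5
[6,7] PP  lex  "city"
[7,8] (S\(S\N))\PP  lex  "with"
[6,8] S\(S\N)  <  k=7
[4,8] S  <  k=6
[3,8] S\(N/PP)  >  k=4
[0,8] S  <  k=3

[0,8] S   <
  [0,3] N/PP   >
    [0,2] (N/PP)/N   <
      [0,1] "chased" : N
      [1,2] "today" : ((N/PP)/N)\N
    [2,3] "clearly" : N
  [3,8] S\(N/PP)   >
    [3,4] "heard" : (S\(N/PP))/S
    [4,8] S   <
      [4,6] S\N   <
        [4,5] "cat" : NP\PP
        [5,6] "liked" : (S\N)\(NP\PP)
      [6,8] S\(S\N)   <
        [6,7] "city" : PP
        [7,8] "with" : (S\(S\N))\PP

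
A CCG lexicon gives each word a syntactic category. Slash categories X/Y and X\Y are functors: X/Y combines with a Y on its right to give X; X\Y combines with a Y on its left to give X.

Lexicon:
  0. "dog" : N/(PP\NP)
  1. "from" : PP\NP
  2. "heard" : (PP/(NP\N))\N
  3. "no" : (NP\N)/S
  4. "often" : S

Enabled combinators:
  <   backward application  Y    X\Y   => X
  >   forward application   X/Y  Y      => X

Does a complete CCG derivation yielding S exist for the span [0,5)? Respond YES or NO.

NO

N/(PP\NP) PP\NP (PP/(NP\N))\N (NP\N)/S S
CKY chart[0,5] = {PP}; S ∉ chart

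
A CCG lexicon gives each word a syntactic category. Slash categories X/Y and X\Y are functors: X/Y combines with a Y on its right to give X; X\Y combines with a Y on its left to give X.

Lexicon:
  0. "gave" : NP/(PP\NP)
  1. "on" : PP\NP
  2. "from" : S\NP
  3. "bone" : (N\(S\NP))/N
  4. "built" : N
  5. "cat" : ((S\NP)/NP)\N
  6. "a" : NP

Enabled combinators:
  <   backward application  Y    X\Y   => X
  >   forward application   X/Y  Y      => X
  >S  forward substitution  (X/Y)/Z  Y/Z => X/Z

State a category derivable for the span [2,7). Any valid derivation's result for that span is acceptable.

[0,7] S   <
  [0,2] NP   >
    [0,1] "gave" : NP/(PP\NP)
    [1,2] "on" : PP\NP
  [2,7] S\NP   >
    [2,6] (S\NP)/NP   <
      [2,5] N   <
        [2,3] "from" : S\NP
        [3,5] N\(S\NP)   >
          [3,4] "bone" : (N\(S\NP))/N
          [4,5] "built" : N
      [5,6] "cat" : ((S\NP)/NP)\N
    [6,7] "a" : NP

S\NP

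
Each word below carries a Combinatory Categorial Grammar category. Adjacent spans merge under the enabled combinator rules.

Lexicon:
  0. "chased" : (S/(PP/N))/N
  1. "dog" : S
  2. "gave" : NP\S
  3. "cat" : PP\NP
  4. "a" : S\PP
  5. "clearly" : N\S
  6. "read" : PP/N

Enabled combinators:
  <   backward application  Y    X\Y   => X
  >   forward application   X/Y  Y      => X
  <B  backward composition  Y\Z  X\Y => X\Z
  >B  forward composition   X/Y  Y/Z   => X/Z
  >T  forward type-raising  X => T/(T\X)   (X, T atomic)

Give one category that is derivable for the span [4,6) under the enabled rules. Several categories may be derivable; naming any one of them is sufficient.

[0,7] S   >
  [0,6] S/(PP/N)   >
    [0,1] "chased" : (S/(PP/N))/N
    [1,6] N   <
      [1,4] PP   <
        [1,3] NP   >
          [1,2] NP/(NP\S)   >T
            [1,2] "dog" : S
          [2,3] "gave" : NP\S
        [3,4] "cat" : PP\NP
      [4,6] N\PP   <B
        [4,5] "a" : S\PP
        [5,6] "clearly" : N\S
  [6,7] "read" : PP/N

N\PP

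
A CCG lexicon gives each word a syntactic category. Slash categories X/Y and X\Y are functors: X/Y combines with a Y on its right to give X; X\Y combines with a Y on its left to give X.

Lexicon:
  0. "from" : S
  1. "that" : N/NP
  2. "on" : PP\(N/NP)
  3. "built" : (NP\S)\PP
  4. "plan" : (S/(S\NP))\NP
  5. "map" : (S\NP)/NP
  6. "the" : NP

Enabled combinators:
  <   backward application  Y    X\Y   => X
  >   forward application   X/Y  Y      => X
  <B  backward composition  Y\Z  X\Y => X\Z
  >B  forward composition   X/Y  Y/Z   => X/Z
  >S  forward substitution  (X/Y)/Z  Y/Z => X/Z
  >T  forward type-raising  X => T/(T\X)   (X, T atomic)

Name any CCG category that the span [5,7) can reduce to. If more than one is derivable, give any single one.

S\NP

[0,7] S   >
  [0,5] S/(S\NP)   <
    [0,4] NP   <
      [0,1] "from" : S
      [1,4] NP\S   <
        [1,3] PP   <
          [1,2] "that" : N/NP
          [2,3] "on" : PP\(N/NP)
        [3,4] "built" : (NP\S)\PP
    [4,5] "plan" : (S/(S\NP))\NP
  [5,7] S\NP   >
    [5,6] "map" : (S\NP)/NP
    [6,7] "the" : NP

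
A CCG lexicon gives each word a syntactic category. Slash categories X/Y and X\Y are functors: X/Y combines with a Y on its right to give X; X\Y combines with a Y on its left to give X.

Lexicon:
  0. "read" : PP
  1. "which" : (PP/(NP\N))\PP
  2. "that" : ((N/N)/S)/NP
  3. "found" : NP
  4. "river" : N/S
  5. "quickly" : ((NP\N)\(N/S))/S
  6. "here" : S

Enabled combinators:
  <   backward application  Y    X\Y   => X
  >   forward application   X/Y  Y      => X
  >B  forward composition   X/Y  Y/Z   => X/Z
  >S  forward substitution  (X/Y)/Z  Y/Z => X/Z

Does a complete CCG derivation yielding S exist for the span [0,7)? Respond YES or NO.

NO

PP (PP/(NP\N))\PP ((N/N)/S)/NP NP N/S ((NP\N)\(N/S))/S S
CKY chart[0,7] = {PP}; S ∉ chart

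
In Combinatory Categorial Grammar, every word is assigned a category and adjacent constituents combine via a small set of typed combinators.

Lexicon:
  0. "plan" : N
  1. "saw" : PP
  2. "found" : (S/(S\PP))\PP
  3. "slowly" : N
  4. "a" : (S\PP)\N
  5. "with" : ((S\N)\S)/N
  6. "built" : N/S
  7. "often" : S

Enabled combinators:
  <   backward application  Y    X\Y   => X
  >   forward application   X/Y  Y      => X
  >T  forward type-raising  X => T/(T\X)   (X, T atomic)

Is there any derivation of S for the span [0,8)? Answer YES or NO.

YES

[0,8] S   >
  [0,1] S/(S\N)   >T
    [0,1] "plan" : N
  [1,8] S\N   <
    [1,5] S   >
      [1,3] S/(S\PP)   <
        [1,2] "saw" : PP
        [2,3] "found" : (S/(S\PP))\PP
      [3,5] S\PP   <
        [3,4] "slowly" : N
        [4,5] "a" : (S\PP)\N
    [5,8] (S\N)\S   >
      [5,6] "with" : ((S\N)\S)/N
      [6,8] N   >
        [6,7] "built" : N/S
        [7,8] "often" : S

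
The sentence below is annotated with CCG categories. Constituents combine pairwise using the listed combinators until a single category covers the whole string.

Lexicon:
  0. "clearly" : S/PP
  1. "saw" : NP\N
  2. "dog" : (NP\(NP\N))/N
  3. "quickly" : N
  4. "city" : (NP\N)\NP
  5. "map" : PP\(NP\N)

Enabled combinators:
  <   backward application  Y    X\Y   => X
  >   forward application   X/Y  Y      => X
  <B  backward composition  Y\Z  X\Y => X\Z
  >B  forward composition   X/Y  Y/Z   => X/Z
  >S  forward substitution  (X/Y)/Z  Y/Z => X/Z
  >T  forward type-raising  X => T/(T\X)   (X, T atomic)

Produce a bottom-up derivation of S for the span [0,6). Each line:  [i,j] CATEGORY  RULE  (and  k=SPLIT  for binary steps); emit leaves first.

[0,1] S/PP  lex  "clearly"
[1,2] NP\N  lex  "saw"
[2,3] (NP\(NP\N))/N  lex  "dog"
[3,4] N  lex  "quickly"
[2,4] NP\(NP\N)  >  k=3
[1,4] NP  <  k=2
[4,5] (NP\N)\NP  lex  "city"
[5,6] PP\(NP\N)  lex  "map"
[4,6] PP\NP  <B  k=5
[1,6] PP  <  k=4
[0,6] S  >  k=1

[0,6] S   >
  [0,1] "clearly" : S/PP
  [1,6] PP   <
    [1,4] NP   <
      [1,2] "saw" : NP\N
      [2,4] NP\(NP\N)   >
        [2,3] "dog" : (NP\(NP\N))/N
        [3,4] "quickly" : N
    [4,6] PP\NP   <B
      [4,5] "city" : (NP\N)\NP
      [5,6] "map" : PP\(NP\N)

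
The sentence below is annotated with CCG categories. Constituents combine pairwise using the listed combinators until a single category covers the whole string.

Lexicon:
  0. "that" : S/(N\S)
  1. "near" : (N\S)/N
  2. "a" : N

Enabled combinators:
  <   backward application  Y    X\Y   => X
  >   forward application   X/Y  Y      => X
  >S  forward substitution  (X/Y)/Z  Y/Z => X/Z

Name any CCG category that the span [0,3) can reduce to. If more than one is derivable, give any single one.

[0,3] S   >
  [0,1] "that" : S/(N\S)
  [1,3] N\S   >
    [1,2] "near" : (N\S)/N
    [2,3] "a" : N

S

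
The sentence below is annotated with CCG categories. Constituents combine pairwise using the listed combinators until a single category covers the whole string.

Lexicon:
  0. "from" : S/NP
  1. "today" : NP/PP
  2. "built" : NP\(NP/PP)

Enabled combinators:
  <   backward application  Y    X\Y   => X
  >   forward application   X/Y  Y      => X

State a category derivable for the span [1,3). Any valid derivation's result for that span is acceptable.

NP

[0,3] S   >
  [0,1] "from" : S/NP
  [1,3] NP   <
    [1,2] "today" : NP/PP
    [2,3] "built" : NP\(NP/PP)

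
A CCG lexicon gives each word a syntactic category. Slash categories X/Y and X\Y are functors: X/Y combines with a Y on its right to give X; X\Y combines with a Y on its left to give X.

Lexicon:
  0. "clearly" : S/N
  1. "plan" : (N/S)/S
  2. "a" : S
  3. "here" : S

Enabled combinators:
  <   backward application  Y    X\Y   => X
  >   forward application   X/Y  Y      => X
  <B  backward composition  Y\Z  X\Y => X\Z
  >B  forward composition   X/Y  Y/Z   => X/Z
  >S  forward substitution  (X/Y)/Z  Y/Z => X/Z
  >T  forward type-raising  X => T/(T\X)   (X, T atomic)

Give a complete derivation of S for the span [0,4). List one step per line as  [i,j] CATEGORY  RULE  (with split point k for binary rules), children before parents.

[0,1] S/N  lex  "clearly"
[1,2] (N/S)/S  lex  "plan"
[2,3] S  lex  "a"
[1,3] N/S  >  k=2
[3,4] S  lex  "here"
[1,4] N  >  k=3
[0,4] S  >  k=1

[0,4] S   >
  [0,1] "clearly" : S/N
  [1,4] N   >
    [1,3] N/S   >
      [1,2] "plan" : (N/S)/S
      [2,3] "a" : S
    [3,4] "here" : S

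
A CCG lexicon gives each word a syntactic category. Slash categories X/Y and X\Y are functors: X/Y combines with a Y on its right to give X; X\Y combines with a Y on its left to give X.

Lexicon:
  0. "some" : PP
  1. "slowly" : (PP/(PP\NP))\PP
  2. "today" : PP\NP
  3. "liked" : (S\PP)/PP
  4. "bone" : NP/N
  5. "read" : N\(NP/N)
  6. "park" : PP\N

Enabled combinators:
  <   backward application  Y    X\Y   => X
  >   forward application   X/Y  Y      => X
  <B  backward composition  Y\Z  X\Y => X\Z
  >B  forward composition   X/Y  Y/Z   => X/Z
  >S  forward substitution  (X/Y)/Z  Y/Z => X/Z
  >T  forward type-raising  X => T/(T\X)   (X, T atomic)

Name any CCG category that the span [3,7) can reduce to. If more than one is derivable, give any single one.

S\PP

[0,7] S   <
  [0,3] PP   >
    [0,2] PP/(PP\NP)   <
      [0,1] "some" : PP
      [1,2] "slowly" : (PP/(PP\NP))\PP
    [2,3] "today" : PP\NP
  [3,7] S\PP   >
    [3,4] "liked" : (S\PP)/PP
    [4,7] PP   <
      [4,6] N   <
        [4,5] "bone" : NP/N
        [5,6] "read" : N\(NP/N)
      [6,7] "park" : PP\N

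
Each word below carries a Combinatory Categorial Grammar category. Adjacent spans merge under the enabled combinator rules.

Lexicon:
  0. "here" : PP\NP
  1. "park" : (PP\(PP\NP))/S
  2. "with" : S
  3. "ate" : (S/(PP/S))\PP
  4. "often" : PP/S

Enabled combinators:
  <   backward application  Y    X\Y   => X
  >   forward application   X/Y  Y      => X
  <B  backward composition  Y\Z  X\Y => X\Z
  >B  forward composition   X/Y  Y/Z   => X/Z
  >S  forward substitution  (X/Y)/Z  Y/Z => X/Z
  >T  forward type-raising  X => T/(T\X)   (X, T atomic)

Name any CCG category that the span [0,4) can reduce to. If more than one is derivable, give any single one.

S/(PP/S)

[0,5] S   >
  [0,4] S/(PP/S)   <
    [0,3] PP   <
      [0,1] "here" : PP\NP
      [1,3] PP\(PP\NP)   >
        [1,2] "park" : (PP\(PP\NP))/S
        [2,3] "with" : S
    [3,4] "ate" : (S/(PP/S))\PP
  [4,5] "often" : PP/S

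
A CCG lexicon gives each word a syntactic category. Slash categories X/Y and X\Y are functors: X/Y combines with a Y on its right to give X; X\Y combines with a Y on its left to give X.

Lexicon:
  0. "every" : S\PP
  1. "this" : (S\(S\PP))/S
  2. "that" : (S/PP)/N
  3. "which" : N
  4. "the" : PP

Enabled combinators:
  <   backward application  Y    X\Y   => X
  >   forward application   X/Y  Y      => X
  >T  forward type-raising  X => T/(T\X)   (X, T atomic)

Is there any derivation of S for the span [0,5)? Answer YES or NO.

[0,5] S   <
  [0,1] "every" : S\PP
  [1,5] S\(S\PP)   >
    [1,2] "this" : (S\(S\PP))/S
    [2,5] S   >
      [2,4] S/PP   >
        [2,3] "that" : (S/PP)/N
        [3,4] "which" : N
      [4,5] "the" : PP

YES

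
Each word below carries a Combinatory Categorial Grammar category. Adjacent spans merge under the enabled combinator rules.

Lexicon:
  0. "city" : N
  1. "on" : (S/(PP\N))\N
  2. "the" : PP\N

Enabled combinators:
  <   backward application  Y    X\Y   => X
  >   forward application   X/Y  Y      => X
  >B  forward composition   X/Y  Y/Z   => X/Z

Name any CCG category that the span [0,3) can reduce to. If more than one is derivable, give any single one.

[0,3] S   >
  [0,2] S/(PP\N)   <
    [0,1] "city" : N
    [1,2] "on" : (S/(PP\N))\N
  [2,3] "the" : PP\N

S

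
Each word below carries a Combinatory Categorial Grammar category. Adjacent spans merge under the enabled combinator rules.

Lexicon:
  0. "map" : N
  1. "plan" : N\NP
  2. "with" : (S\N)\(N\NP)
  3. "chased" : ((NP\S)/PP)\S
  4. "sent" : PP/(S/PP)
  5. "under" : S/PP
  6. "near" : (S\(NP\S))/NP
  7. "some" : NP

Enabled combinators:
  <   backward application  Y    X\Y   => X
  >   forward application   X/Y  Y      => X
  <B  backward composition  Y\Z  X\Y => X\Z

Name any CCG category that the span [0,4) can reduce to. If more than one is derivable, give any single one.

(NP\S)/PP

[0,8] S   <
  [0,6] NP\S   >
    [0,4] (NP\S)/PP   <
      [0,3] S   <
        [0,1] "map" : N
        [1,3] S\N   <
          [1,2] "plan" : N\NP
          [2,3] "with" : (S\N)\(N\NP)
      [3,4] "chased" : ((NP\S)/PP)\S
    [4,6] PP   >
      [4,5] "sent" : PP/(S/PP)
      [5,6] "under" : S/PP
  [6,8] S\(NP\S)   >
    [6,7] "near" : (S\(NP\S))/NP
    [7,8] "some" : NP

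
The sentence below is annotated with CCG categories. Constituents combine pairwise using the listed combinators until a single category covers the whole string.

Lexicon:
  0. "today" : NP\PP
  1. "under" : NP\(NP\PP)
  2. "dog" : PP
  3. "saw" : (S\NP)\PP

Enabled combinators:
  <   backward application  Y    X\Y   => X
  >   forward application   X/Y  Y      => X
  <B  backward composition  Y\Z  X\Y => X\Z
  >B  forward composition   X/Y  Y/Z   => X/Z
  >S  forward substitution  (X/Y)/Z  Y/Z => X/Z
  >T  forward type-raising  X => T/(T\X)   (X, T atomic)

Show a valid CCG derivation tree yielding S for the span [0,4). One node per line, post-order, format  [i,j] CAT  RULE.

[0,4] S   <
  [0,2] NP   <
    [0,1] "today" : NP\PP
    [1,2] "under" : NP\(NP\PP)
  [2,4] S\NP   <
    [2,3] "dog" : PP
    [3,4] "saw" : (S\NP)\PP

[0,1] NP\PP  lex  "today"
[1,2] NP\(NP\PP)  lex  "under"
[0,2] NP  <  k=1
[2,3] PP  lex  "dog"
[3,4] (S\NP)\PP  lex  "saw"
[2,4] S\NP  <  k=3
[0,4] S  <  k=2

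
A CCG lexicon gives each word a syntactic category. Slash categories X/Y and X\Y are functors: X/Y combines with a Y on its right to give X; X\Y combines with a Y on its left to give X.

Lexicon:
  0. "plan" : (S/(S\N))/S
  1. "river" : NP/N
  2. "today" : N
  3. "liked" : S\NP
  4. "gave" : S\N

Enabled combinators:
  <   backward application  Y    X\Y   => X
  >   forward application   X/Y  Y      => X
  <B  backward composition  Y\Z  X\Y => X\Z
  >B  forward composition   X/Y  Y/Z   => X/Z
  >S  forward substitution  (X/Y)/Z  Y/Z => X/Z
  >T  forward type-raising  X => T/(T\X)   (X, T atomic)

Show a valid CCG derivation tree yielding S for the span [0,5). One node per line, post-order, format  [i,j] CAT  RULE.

[0,5] S   >
  [0,4] S/(S\N)   >
    [0,1] "plan" : (S/(S\N))/S
    [1,4] S   <
      [1,3] NP   >
        [1,2] "river" : NP/N
        [2,3] "today" : N
      [3,4] "liked" : S\NP
  [4,5] "gave" : S\N

[0,1] (S/(S\N))/S  lex  "plan"
[1,2] NP/N  lex  "river"
[2,3] N  lex  "today"
[1,3] NP  >  k=2
[3,4] S\NP  lex  "liked"
[1,4] S  <  k=3
[0,4] S/(S\N)  >  k=1
[4,5] S\N  lex  "gave"
[0,5] S  >  k=4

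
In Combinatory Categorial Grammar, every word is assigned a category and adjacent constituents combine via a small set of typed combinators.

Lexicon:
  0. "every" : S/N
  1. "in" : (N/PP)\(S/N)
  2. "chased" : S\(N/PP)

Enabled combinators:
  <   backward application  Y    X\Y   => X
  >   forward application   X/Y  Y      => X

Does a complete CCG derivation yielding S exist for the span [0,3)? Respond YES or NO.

YES

[0,3] S   <
  [0,2] N/PP   <
    [0,1] "every" : S/N
    [1,2] "in" : (N/PP)\(S/N)
  [2,3] "chased" : S\(N/PP)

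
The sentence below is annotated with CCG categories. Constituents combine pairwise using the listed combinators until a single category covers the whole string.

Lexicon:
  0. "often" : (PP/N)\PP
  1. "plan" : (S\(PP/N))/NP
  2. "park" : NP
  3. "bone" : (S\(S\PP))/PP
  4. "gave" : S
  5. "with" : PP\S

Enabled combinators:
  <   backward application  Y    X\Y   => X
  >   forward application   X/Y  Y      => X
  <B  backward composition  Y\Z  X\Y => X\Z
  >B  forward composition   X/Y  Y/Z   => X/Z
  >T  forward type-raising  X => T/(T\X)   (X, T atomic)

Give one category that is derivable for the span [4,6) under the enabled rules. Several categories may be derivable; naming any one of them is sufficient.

PP

[0,6] S   <
  [0,3] S\PP   <B
    [0,1] "often" : (PP/N)\PP
    [1,3] S\(PP/N)   >
      [1,2] "plan" : (S\(PP/N))/NP
      [2,3] "park" : NP
  [3,6] S\(S\PP)   >
    [3,4] "bone" : (S\(S\PP))/PP
    [4,6] PP   >
      [4,5] PP/(PP\S)   >T
        [4,5] "gave" : S
      [5,6] "with" : PP\S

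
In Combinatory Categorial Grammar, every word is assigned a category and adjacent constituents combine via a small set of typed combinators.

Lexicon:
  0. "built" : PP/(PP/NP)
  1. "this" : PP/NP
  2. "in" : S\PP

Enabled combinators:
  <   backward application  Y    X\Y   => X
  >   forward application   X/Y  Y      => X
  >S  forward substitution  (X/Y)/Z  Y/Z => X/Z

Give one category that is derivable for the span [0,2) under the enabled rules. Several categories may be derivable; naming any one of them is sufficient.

[0,3] S   <
  [0,2] PP   >
    [0,1] "built" : PP/(PP/NP)
    [1,2] "this" : PP/NP
  [2,3] "in" : S\PP

PP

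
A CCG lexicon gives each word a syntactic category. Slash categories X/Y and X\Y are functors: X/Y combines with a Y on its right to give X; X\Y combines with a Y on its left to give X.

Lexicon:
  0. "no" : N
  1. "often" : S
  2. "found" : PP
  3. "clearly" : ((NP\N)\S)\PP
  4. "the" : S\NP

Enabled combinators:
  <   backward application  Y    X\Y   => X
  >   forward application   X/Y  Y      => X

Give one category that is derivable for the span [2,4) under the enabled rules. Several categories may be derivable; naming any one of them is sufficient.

(NP\N)\S

[0,5] S   <
  [0,4] NP   <
    [0,1] "no" : N
    [1,4] NP\N   <
      [1,2] "often" : S
      [2,4] (NP\N)\S   <
        [2,3] "found" : PP
        [3,4] "clearly" : ((NP\N)\S)\PP
  [4,5] "the" : S\NP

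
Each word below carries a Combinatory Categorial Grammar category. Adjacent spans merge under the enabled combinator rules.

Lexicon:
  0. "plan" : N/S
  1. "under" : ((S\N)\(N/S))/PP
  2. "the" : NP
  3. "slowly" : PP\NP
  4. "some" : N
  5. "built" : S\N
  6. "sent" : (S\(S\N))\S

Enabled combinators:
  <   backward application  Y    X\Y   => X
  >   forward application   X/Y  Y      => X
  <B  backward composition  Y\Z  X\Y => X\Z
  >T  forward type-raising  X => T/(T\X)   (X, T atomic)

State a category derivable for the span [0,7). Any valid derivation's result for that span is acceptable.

S

[0,7] S   <
  [0,4] S\N   <
    [0,1] "plan" : N/S
    [1,4] (S\N)\(N/S)   >
      [1,2] "under" : ((S\N)\(N/S))/PP
      [2,4] PP   >
        [2,3] PP/(PP\NP)   >T
          [2,3] "the" : NP
        [3,4] "slowly" : PP\NP
  [4,7] S\(S\N)   <
    [4,6] S   >
      [4,5] S/(S\N)   >T
        [4,5] "some" : N
      [5,6] "built" : S\N
    [6,7] "sent" : (S\(S\N))\S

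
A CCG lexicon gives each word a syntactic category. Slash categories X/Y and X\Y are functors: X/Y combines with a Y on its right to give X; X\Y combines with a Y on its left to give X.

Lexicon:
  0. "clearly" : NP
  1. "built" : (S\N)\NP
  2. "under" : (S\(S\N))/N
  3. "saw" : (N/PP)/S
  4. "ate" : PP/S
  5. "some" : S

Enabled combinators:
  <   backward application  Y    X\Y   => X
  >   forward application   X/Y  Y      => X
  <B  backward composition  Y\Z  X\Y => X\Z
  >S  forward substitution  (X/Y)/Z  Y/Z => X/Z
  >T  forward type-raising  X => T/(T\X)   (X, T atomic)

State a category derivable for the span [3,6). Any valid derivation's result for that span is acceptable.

[0,6] S   <
  [0,2] S\N   <
    [0,1] "clearly" : NP
    [1,2] "built" : (S\N)\NP
  [2,6] S\(S\N)   >
    [2,3] "under" : (S\(S\N))/N
    [3,6] N   >
      [3,5] N/S   >S
        [3,4] "saw" : (N/PP)/S
        [4,5] "ate" : PP/S
      [5,6] "some" : S

N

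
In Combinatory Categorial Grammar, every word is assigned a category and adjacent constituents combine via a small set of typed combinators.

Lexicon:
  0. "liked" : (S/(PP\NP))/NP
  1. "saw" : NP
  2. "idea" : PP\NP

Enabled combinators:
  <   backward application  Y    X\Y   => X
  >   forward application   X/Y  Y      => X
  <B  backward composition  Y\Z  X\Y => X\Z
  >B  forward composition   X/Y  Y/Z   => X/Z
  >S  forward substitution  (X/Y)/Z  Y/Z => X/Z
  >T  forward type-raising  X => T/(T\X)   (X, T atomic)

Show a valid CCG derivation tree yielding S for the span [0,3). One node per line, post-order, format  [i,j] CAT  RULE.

[0,3] S   >
  [0,2] S/(PP\NP)   >
    [0,1] "liked" : (S/(PP\NP))/NP
    [1,2] "saw" : NP
  [2,3] "idea" : PP\NP

[0,1] (S/(PP\NP))/NP  lex  "liked"
[1,2] NP  lex  "saw"
[0,2] S/(PP\NP)  >  k=1
[2,3] PP\NP  lex  "idea"
[0,3] S  >  k=2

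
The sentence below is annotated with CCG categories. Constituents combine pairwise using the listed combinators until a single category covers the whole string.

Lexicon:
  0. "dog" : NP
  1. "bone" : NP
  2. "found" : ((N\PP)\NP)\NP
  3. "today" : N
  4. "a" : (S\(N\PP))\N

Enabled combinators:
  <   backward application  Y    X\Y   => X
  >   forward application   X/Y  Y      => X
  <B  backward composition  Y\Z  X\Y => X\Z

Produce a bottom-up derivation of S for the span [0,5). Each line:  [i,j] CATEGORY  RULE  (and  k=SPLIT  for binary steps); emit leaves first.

[0,1] NP  lex  "dog"
[1,2] NP  lex  "bone"
[2,3] ((N\PP)\NP)\NP  lex  "found"
[1,3] (N\PP)\NP  <  k=2
[3,4] N  lex  "today"
[4,5] (S\(N\PP))\N  lex  "a"
[3,5] S\(N\PP)  <  k=4
[1,5] S\NP  <B  k=3
[0,5] S  <  k=1

[0,5] S   <
  [0,1] "dog" : NP
  [1,5] S\NP   <B
    [1,3] (N\PP)\NP   <
      [1,2] "bone" : NP
      [2,3] "found" : ((N\PP)\NP)\NP
    [3,5] S\(N\PP)   <
      [3,4] "today" : N
      [4,5] "a" : (S\(N\PP))\N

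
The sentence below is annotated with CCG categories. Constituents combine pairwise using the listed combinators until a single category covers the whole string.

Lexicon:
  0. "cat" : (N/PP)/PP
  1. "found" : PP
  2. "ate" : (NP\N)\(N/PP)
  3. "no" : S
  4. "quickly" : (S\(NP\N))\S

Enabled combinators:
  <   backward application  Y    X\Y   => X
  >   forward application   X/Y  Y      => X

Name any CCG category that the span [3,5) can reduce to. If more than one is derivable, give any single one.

[0,5] S   <
  [0,3] NP\N   <
    [0,2] N/PP   >
      [0,1] "cat" : (N/PP)/PP
      [1,2] "found" : PP
    [2,3] "ate" : (NP\N)\(N/PP)
  [3,5] S\(NP\N)   <
    [3,4] "no" : S
    [4,5] "quickly" : (S\(NP\N))\S

S\(NP\N)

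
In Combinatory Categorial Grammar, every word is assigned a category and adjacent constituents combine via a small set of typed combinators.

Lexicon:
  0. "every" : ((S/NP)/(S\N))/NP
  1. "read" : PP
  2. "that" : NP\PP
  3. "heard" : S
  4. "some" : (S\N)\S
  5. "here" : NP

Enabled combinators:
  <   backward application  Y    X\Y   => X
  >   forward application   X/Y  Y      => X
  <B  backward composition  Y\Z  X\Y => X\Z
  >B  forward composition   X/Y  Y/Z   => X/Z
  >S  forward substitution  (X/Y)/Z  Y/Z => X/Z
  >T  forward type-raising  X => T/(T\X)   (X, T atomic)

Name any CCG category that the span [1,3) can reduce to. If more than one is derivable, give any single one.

NP

[0,6] S   >
  [0,5] S/NP   >
    [0,3] (S/NP)/(S\N)   >
      [0,1] "every" : ((S/NP)/(S\N))/NP
      [1,3] NP   >
        [1,2] NP/(NP\PP)   >T
          [1,2] "read" : PP
        [2,3] "that" : NP\PP
    [3,5] S\N   <
      [3,4] "heard" : S
      [4,5] "some" : (S\N)\S
  [5,6] "here" : NP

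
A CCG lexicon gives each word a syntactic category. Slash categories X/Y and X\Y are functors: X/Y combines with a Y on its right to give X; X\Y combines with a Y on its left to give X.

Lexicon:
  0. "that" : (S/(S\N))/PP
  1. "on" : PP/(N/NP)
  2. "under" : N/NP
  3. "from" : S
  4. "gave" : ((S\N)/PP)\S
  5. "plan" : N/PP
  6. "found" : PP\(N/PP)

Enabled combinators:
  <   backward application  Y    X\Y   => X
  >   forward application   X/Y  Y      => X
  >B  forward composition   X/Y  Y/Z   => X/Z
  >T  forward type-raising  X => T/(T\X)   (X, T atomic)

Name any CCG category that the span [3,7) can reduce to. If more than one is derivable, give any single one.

S\N

[0,7] S   >
  [0,3] S/(S\N)   >
    [0,1] "that" : (S/(S\N))/PP
    [1,3] PP   >
      [1,2] "on" : PP/(N/NP)
      [2,3] "under" : N/NP
  [3,7] S\N   >
    [3,5] (S\N)/PP   <
      [3,4] "from" : S
      [4,5] "gave" : ((S\N)/PP)\S
    [5,7] PP   <
      [5,6] "plan" : N/PP
      [6,7] "found" : PP\(N/PP)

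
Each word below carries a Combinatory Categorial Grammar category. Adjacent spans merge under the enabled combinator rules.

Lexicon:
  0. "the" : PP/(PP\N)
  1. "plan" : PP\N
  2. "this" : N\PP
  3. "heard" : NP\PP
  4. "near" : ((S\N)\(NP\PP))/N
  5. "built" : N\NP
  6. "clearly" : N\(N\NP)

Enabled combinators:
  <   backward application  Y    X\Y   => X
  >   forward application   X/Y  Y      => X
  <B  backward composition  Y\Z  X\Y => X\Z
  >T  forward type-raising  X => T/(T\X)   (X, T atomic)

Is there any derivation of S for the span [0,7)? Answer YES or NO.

YES

[0,7] S   <
  [0,2] PP   >
    [0,1] "the" : PP/(PP\N)
    [1,2] "plan" : PP\N
  [2,7] S\PP   <B
    [2,3] "this" : N\PP
    [3,7] S\N   <
      [3,4] "heard" : NP\PP
      [4,7] (S\N)\(NP\PP)   >
        [4,5] "near" : ((S\N)\(NP\PP))/N
        [5,7] N   <
          [5,6] "built" : N\NP
          [6,7] "clearly" : N\(N\NP)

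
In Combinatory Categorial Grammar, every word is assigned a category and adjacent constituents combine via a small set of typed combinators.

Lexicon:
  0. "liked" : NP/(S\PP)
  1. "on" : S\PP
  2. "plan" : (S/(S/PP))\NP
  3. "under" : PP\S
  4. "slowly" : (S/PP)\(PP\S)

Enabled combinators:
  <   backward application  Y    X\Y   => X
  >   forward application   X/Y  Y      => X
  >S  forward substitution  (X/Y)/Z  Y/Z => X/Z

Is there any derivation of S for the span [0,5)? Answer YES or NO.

[0,5] S   >
  [0,3] S/(S/PP)   <
    [0,2] NP   >
      [0,1] "liked" : NP/(S\PP)
      [1,2] "on" : S\PP
    [2,3] "plan" : (S/(S/PP))\NP
  [3,5] S/PP   <
    [3,4] "under" : PP\S
    [4,5] "slowly" : (S/PP)\(PP\S)

YES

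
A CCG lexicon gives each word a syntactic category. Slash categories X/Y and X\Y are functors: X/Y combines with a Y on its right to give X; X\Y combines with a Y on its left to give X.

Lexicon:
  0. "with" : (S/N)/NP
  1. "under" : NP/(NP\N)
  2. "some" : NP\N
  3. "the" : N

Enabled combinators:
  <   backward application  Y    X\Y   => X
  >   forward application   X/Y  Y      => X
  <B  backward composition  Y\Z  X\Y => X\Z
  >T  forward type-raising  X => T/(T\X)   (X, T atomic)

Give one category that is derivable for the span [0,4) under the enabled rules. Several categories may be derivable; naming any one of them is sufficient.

S

[0,4] S   >
  [0,3] S/N   >
    [0,1] "with" : (S/N)/NP
    [1,3] NP   >
      [1,2] "under" : NP/(NP\N)
      [2,3] "some" : NP\N
  [3,4] "the" : N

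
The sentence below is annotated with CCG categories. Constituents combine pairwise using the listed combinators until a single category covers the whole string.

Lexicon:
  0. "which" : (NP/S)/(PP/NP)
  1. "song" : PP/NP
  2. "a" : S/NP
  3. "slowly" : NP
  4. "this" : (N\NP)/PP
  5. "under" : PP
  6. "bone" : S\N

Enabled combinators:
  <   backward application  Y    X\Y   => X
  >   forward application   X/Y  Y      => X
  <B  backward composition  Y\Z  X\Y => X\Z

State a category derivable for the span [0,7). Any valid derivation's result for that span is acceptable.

S

[0,7] S   <
  [0,6] N   <
    [0,4] NP   >
      [0,2] NP/S   >
        [0,1] "which" : (NP/S)/(PP/NP)
        [1,2] "song" : PP/NP
      [2,4] S   >
        [2,3] "a" : S/NP
        [3,4] "slowly" : NP
    [4,6] N\NP   >
      [4,5] "this" : (N\NP)/PP
      [5,6] "under" : PP
  [6,7] "bone" : S\N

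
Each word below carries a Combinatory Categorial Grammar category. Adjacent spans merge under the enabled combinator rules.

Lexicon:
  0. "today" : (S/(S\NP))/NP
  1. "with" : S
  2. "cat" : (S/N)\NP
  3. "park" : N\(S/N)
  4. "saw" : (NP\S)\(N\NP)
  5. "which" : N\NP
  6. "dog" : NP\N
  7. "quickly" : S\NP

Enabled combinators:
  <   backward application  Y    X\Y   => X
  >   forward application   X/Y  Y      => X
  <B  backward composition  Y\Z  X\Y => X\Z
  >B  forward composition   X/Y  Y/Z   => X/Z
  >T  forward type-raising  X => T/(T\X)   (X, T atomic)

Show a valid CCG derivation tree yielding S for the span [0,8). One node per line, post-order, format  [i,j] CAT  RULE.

[0,8] S   >
  [0,5] S/(S\NP)   >
    [0,1] "today" : (S/(S\NP))/NP
    [1,5] NP   >
      [1,2] NP/(NP\S)   >T
        [1,2] "with" : S
      [2,5] NP\S   <
        [2,4] N\NP   <B
          [2,3] "cat" : (S/N)\NP
          [3,4] "park" : N\(S/N)
        [4,5] "saw" : (NP\S)\(N\NP)
  [5,8] S\NP   <B
    [5,7] NP\NP   <B
      [5,6] "which" : N\NP
      [6,7] "dog" : NP\N
    [7,8] "quickly" : S\NP

[0,1] (S/(S\NP))/NP  lex  "today"
[1,2] S  lex  "with"
[1,2] NP/(NP\S)  >T
[2,3] (S/N)\NP  lex  "cat"
[3,4] N\(S/N)  lex  "park"
[2,4] N\NP  <B  k=3
[4,5] (NP\S)\(N\NP)  lex  "saw"
[2,5] NP\S  <  k=4
[1,5] NP  >  k=2
[0,5] S/(S\NP)  >  k=1
[5,6] N\NP  lex  "which"
[6,7] NP\N  lex  "dog"
[5,7] NP\NP  <B  k=6
[7,8] S\NP  lex  "quickly"
[5,8] S\NP  <B  k=7
[0,8] S  >  k=5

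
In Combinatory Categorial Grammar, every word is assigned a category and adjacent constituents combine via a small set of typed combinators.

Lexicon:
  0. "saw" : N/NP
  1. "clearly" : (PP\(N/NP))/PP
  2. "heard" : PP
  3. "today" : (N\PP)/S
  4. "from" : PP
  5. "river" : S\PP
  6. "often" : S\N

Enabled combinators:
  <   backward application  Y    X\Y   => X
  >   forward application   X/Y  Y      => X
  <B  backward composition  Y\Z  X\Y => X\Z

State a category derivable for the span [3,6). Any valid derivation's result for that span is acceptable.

N\PP

[0,7] S   <
  [0,3] PP   <
    [0,1] "saw" : N/NP
    [1,3] PP\(N/NP)   >
      [1,2] "clearly" : (PP\(N/NP))/PP
      [2,3] "heard" : PP
  [3,7] S\PP   <B
    [3,6] N\PP   >
      [3,4] "today" : (N\PP)/S
      [4,6] S   <
        [4,5] "from" : PP
        [5,6] "river" : S\PP
    [6,7] "often" : S\N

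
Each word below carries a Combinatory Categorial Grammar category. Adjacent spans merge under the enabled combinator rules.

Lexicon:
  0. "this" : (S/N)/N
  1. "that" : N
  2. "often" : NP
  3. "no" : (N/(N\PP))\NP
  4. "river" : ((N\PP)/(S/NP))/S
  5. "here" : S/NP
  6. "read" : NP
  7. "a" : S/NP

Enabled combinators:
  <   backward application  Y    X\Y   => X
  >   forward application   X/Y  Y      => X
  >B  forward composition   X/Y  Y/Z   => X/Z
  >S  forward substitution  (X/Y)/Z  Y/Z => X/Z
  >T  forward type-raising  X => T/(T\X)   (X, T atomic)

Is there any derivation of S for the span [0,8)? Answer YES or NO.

[0,8] S   >
  [0,2] S/N   >
    [0,1] "this" : (S/N)/N
    [1,2] "that" : N
  [2,8] N   >
    [2,4] N/(N\PP)   <
      [2,3] "often" : NP
      [3,4] "no" : (N/(N\PP))\NP
    [4,8] N\PP   >
      [4,7] (N\PP)/(S/NP)   >
        [4,5] "river" : ((N\PP)/(S/NP))/S
        [5,7] S   >
          [5,6] "here" : S/NP
          [6,7] "read" : NP
      [7,8] "a" : S/NP

YES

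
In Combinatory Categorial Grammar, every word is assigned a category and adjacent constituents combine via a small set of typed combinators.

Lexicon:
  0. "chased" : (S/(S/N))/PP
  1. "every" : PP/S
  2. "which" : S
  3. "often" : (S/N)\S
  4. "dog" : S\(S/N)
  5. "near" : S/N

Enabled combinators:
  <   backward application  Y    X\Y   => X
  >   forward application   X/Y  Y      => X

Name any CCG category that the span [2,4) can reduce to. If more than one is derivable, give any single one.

[0,6] S   >
  [0,5] S/(S/N)   >
    [0,1] "chased" : (S/(S/N))/PP
    [1,5] PP   >
      [1,2] "every" : PP/S
      [2,5] S   <
        [2,4] S/N   <
          [2,3] "which" : S
          [3,4] "often" : (S/N)\S
        [4,5] "dog" : S\(S/N)
  [5,6] "near" : S/N

S/N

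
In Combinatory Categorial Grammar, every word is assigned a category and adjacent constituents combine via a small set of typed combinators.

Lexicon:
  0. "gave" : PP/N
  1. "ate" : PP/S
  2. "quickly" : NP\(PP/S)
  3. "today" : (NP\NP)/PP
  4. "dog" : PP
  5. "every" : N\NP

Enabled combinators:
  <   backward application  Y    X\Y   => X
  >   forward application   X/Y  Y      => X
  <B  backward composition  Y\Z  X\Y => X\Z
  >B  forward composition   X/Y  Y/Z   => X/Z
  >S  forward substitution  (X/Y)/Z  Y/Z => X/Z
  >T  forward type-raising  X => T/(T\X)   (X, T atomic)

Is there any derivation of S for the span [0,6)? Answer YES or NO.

NO

PP/N PP/S NP\(PP/S) (NP\NP)/PP PP N\NP
CKY chart[0,6] = {N/(N\PP), NP/(NP\PP), PP, PP/(N\N), PP/(PP\PP), S/(S\PP)}; S ∉ chart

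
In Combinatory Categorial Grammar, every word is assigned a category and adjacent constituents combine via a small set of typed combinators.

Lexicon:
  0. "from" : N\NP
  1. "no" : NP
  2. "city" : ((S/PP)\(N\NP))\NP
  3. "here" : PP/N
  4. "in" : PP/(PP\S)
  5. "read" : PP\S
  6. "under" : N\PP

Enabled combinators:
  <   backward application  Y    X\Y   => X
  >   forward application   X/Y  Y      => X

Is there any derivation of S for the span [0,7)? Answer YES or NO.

[0,7] S   >
  [0,3] S/PP   <
    [0,1] "from" : N\NP
    [1,3] (S/PP)\(N\NP)   <
      [1,2] "no" : NP
      [2,3] "city" : ((S/PP)\(N\NP))\NP
  [3,7] PP   >
    [3,4] "here" : PP/N
    [4,7] N   <
      [4,6] PP   >
        [4,5] "in" : PP/(PP\S)
        [5,6] "read" : PP\S
      [6,7] "under" : N\PP

YES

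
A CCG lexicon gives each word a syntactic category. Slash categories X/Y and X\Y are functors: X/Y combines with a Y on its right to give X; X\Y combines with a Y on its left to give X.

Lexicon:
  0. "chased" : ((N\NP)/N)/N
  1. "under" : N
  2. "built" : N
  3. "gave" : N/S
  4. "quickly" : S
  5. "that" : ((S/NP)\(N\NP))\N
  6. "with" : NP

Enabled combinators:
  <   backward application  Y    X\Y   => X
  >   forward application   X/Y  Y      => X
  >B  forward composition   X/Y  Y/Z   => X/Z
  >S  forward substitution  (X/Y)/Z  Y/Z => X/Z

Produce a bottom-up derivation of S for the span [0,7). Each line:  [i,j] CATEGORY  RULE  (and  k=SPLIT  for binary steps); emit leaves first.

[0,1] ((N\NP)/N)/N  lex  "chased"
[1,2] N  lex  "under"
[0,2] (N\NP)/N  >  k=1
[2,3] N  lex  "built"
[0,3] N\NP  >  k=2
[3,4] N/S  lex  "gave"
[4,5] S  lex  "quickly"
[3,5] N  >  k=4
[5,6] ((S/NP)\(N\NP))\N  lex  "that"
[3,6] (S/NP)\(N\NP)  <  k=5
[0,6] S/NP  <  k=3
[6,7] NP  lex  "with"
[0,7] S  >  k=6

[0,7] S   >
  [0,6] S/NP   <
    [0,3] N\NP   >
      [0,2] (N\NP)/N   >
        [0,1] "chased" : ((N\NP)/N)/N
        [1,2] "under" : N
      [2,3] "built" : N
    [3,6] (S/NP)\(N\NP)   <
      [3,5] N   >
        [3,4] "gave" : N/S
        [4,5] "quickly" : S
      [5,6] "that" : ((S/NP)\(N\NP))\N
  [6,7] "with" : NP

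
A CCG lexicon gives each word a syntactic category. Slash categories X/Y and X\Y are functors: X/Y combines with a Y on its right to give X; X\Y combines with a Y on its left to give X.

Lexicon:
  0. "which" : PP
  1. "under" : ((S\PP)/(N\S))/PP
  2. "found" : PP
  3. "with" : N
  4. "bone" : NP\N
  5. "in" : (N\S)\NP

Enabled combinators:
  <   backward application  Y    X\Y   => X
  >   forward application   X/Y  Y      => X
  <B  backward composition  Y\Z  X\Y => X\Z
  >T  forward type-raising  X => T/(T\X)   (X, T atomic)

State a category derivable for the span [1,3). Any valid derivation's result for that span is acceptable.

[0,6] S   >
  [0,1] S/(S\PP)   >T
    [0,1] "which" : PP
  [1,6] S\PP   >
    [1,3] (S\PP)/(N\S)   >
      [1,2] "under" : ((S\PP)/(N\S))/PP
      [2,3] "found" : PP
    [3,6] N\S   <
      [3,5] NP   >
        [3,4] NP/(NP\N)   >T
          [3,4] "with" : N
        [4,5] "bone" : NP\N
      [5,6] "in" : (N\S)\NP

(S\PP)/(N\S)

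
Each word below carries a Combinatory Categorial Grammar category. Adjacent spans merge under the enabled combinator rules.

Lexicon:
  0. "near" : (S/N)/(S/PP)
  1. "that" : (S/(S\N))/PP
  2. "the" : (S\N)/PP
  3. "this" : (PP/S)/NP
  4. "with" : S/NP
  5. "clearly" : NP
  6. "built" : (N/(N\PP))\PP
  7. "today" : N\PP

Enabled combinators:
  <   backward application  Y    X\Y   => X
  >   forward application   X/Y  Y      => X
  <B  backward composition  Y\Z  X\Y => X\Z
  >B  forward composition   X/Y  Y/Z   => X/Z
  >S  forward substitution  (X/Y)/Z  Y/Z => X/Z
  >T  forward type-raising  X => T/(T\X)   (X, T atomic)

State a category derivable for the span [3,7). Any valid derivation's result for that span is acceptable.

[0,8] S   >
  [0,3] S/N   >
    [0,1] "near" : (S/N)/(S/PP)
    [1,3] S/PP   >S
      [1,2] "that" : (S/(S\N))/PP
      [2,3] "the" : (S\N)/PP
  [3,8] N   >
    [3,7] N/(N\PP)   <
      [3,6] PP   >
        [3,5] PP/NP   >S
          [3,4] "this" : (PP/S)/NP
          [4,5] "with" : S/NP
        [5,6] "clearly" : NP
      [6,7] "built" : (N/(N\PP))\PP
    [7,8] "today" : N\PP

N/(N\PP)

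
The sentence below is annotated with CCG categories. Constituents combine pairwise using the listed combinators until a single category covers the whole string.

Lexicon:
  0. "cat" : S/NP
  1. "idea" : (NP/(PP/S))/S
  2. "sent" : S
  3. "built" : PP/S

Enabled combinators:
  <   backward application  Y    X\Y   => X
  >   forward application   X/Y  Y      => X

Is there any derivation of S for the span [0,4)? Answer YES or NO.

[0,4] S   >
  [0,1] "cat" : S/NP
  [1,4] NP   >
    [1,3] NP/(PP/S)   >
      [1,2] "idea" : (NP/(PP/S))/S
      [2,3] "sent" : S
    [3,4] "built" : PP/S

YES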